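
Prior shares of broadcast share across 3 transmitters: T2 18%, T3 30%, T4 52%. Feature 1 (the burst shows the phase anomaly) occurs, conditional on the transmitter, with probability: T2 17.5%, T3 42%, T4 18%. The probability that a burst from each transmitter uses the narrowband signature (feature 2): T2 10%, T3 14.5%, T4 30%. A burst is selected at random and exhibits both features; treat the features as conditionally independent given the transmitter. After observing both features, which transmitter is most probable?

T4

Compute prior × likelihood for every hypothesis:
  T2: 0.18 × 0.175 × 0.1 = 0.00315
  T3: 0.3 × 0.42 × 0.145 = 0.01827
  T4: 0.52 × 0.18 × 0.3 = 0.02808
Total = 0.0495.
Largest term belongs to T4, so T4 is most probable.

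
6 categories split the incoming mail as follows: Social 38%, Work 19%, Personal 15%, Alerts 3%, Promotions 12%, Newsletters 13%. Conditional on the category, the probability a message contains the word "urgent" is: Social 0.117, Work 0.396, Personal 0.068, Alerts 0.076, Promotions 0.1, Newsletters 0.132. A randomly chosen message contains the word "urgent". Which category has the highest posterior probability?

By Bayes' rule, posterior ∝ prior × likelihood:
  Social: 0.38 × 0.117 = 0.04446
  Work: 0.19 × 0.396 = 0.07524
  Personal: 0.15 × 0.068 = 0.0102
  Alerts: 0.03 × 0.076 = 0.00228
  Promotions: 0.12 × 0.1 = 0.012
  Newsletters: 0.13 × 0.132 = 0.01716
Normalizing constant = 0.16134.
Largest term belongs to Work, so Work is most probable.

Work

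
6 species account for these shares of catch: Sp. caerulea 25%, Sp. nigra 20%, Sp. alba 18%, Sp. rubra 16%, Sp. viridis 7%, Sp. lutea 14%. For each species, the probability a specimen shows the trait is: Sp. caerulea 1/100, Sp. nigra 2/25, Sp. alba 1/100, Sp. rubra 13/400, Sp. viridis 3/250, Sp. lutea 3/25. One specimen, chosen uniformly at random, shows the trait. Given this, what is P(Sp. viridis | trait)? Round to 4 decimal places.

0.0195

By Bayes' rule, posterior ∝ prior × likelihood:
  Sp. caerulea: 0.25 × 0.01 = 0.0025
  Sp. nigra: 0.2 × 0.08 = 0.016
  Sp. alba: 0.18 × 0.01 = 0.0018
  Sp. rubra: 0.16 × 0.0325 = 0.0052
  Sp. viridis: 0.07 × 0.012 = 0.00084
  Sp. lutea: 0.14 × 0.12 = 0.0168
Normalizing constant = 0.04314.
P(Sp. viridis | evidence) = 0.00084 / 0.04314 ≈ 0.0195.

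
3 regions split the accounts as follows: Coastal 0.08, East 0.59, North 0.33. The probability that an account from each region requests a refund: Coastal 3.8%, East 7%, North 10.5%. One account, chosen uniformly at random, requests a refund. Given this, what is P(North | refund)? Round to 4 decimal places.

0.4387

Unnormalized posteriors (prior × likelihood):
  Coastal: 0.08 × 0.038 = 0.00304
  East: 0.59 × 0.07 = 0.0413
  North: 0.33 × 0.105 = 0.03465
Sum = 0.07899.
P(North | evidence) = 0.03465 / 0.07899 ≈ 0.4387.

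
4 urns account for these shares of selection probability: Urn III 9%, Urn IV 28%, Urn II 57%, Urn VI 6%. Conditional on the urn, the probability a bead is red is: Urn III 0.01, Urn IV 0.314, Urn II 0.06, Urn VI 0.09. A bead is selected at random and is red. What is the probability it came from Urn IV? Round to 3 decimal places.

By Bayes' rule, posterior ∝ prior × likelihood:
  Urn III: 0.09 × 0.01 = 0.0009
  Urn IV: 0.28 × 0.314 = 0.08792
  Urn II: 0.57 × 0.06 = 0.0342
  Urn VI: 0.06 × 0.09 = 0.0054
Normalizing constant = 0.12842.
P(Urn IV | evidence) = 0.08792 / 0.12842 ≈ 0.685.

0.685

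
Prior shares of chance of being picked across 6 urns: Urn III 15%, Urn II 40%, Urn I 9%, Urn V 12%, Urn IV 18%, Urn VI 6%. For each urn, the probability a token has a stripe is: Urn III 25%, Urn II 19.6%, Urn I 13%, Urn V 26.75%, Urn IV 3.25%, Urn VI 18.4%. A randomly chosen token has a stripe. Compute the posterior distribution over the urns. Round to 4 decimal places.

Prior × likelihood for each hypothesis:
  Urn III: 0.15 × 0.25 = 0.0375
  Urn II: 0.4 × 0.196 = 0.0784
  Urn I: 0.09 × 0.13 = 0.0117
  Urn V: 0.12 × 0.2675 = 0.0321
  Urn IV: 0.18 × 0.0325 = 0.00585
  Urn VI: 0.06 × 0.184 = 0.01104
Total = 0.17659.
P(Urn III | striped) = 0.0375/0.17659 ≈ 0.2124
P(Urn II | striped) = 0.0784/0.17659 ≈ 0.4440
P(Urn I | striped) = 0.0117/0.17659 ≈ 0.0663
P(Urn V | striped) = 0.0321/0.17659 ≈ 0.1818
P(Urn IV | striped) = 0.00585/0.17659 ≈ 0.0331
P(Urn VI | striped) = 0.01104/0.17659 ≈ 0.0625

Urn III 0.2124, Urn II 0.4440, Urn I 0.0663, Urn V 0.1818, Urn IV 0.0331, Urn VI 0.0625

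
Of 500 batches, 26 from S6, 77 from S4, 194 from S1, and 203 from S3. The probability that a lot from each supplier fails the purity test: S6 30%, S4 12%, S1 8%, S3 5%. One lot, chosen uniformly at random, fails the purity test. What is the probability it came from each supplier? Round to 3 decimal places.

S6 0.183, S4 0.216, S1 0.363, S3 0.238

Compute prior × likelihood for every hypothesis:
  S6: 0.052 × 0.3 = 0.0156
  S4: 0.154 × 0.12 = 0.01848
  S1: 0.388 × 0.08 = 0.03104
  S3: 0.406 × 0.05 = 0.0203
Sum = 0.08542.
P(S6 | off-spec) = 0.0156/0.08542 ≈ 0.183
P(S4 | off-spec) = 0.01848/0.08542 ≈ 0.216
P(S1 | off-spec) = 0.03104/0.08542 ≈ 0.363
P(S3 | off-spec) = 0.0203/0.08542 ≈ 0.238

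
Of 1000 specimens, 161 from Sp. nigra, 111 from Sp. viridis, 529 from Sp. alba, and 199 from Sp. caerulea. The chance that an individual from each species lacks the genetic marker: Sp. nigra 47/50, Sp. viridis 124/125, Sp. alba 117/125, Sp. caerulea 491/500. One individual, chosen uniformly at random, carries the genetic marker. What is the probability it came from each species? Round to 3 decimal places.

Sp. nigra 0.201, Sp. viridis 0.019, Sp. alba 0.706, Sp. caerulea 0.075

Taking complements, P(marker | each) = Sp. nigra 0.06, Sp. viridis 0.008, Sp. alba 0.064, Sp. caerulea 0.018.
Unnormalized posteriors (prior × likelihood):
  Sp. nigra: 0.161 × 0.06 = 0.00966
  Sp. viridis: 0.111 × 0.008 = 0.000888
  Sp. alba: 0.529 × 0.064 = 0.033856
  Sp. caerulea: 0.199 × 0.018 = 0.003582
Normalizing constant = 0.047986.
P(Sp. nigra | marker) = 0.00966/0.047986 ≈ 0.201
P(Sp. viridis | marker) = 0.000888/0.047986 ≈ 0.019
P(Sp. alba | marker) = 0.033856/0.047986 ≈ 0.706
P(Sp. caerulea | marker) = 0.003582/0.047986 ≈ 0.075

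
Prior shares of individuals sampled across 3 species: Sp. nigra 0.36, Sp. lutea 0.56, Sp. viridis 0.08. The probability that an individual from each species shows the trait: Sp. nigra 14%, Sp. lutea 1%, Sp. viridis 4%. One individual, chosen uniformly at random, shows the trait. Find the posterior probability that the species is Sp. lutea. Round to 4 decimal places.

0.0946

Unnormalized posteriors (prior × likelihood):
  Sp. nigra: 0.36 × 0.14 = 0.0504
  Sp. lutea: 0.56 × 0.01 = 0.0056
  Sp. viridis: 0.08 × 0.04 = 0.0032
Total = 0.0592.
P(Sp. lutea | evidence) = 0.0056 / 0.0592 ≈ 0.0946.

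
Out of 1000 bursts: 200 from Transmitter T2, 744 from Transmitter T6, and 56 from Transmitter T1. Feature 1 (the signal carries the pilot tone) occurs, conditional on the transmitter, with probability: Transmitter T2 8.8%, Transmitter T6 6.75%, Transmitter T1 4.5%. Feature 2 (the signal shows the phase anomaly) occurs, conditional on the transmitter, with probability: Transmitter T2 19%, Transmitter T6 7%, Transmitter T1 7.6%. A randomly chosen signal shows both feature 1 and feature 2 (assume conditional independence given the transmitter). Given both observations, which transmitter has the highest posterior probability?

Transmitter T6

Prior × likelihood for each hypothesis:
  Transmitter T2: 0.2 × 0.088 × 0.19 = 0.003344
  Transmitter T6: 0.744 × 0.0675 × 0.07 = 0.0035154
  Transmitter T1: 0.056 × 0.045 × 0.076 = 0.00019152
Total = 0.00705092.
Largest term belongs to Transmitter T6, so Transmitter T6 is most probable.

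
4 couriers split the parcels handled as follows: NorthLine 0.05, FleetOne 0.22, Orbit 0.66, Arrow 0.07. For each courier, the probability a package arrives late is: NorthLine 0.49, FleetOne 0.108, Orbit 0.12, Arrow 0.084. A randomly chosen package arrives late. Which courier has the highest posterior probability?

Compute prior × likelihood for every hypothesis:
  NorthLine: 0.05 × 0.49 = 0.0245
  FleetOne: 0.22 × 0.108 = 0.02376
  Orbit: 0.66 × 0.12 = 0.0792
  Arrow: 0.07 × 0.084 = 0.00588
Total = 0.13334.
Largest term belongs to Orbit, so Orbit is most probable.

Orbit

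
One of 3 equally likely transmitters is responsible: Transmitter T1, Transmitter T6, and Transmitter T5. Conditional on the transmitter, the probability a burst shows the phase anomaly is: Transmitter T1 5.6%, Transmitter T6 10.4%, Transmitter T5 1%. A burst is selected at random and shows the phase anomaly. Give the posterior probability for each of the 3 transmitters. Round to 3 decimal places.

Transmitter T1 0.329, Transmitter T6 0.612, Transmitter T5 0.059

With a uniform prior (1/3 each), posterior ∝ likelihood:
  Transmitter T1: 0.056
  Transmitter T6: 0.104
  Transmitter T5: 0.01
Normalizing constant = 0.17.
P(Transmitter T1 | anomaly) = 0.056/0.17 ≈ 0.329
P(Transmitter T6 | anomaly) = 0.104/0.17 ≈ 0.612
P(Transmitter T5 | anomaly) = 0.01/0.17 ≈ 0.059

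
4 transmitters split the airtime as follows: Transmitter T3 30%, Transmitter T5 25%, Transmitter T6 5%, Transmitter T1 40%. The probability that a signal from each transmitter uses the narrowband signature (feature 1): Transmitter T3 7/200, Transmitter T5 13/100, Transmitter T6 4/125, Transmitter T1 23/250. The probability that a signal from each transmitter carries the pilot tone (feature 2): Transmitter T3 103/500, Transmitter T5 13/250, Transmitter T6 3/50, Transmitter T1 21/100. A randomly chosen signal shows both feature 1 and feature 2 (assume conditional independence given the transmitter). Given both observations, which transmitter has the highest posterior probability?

Prior × likelihood for each hypothesis:
  Transmitter T3: 0.3 × 0.035 × 0.206 = 0.002163
  Transmitter T5: 0.25 × 0.13 × 0.052 = 0.00169
  Transmitter T6: 0.05 × 0.032 × 0.06 = 0.000096
  Transmitter T1: 0.4 × 0.092 × 0.21 = 0.007728
Normalizing constant = 0.011677.
Largest term belongs to Transmitter T1, so Transmitter T1 is most probable.

Transmitter T1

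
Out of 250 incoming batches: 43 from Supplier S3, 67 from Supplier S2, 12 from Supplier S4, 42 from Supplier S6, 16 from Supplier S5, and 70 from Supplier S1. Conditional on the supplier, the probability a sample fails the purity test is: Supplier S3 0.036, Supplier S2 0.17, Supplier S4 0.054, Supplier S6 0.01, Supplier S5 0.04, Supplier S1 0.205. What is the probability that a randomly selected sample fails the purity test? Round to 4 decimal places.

By Bayes' rule, posterior ∝ prior × likelihood:
  Supplier S3: 0.172 × 0.036 = 0.006192
  Supplier S2: 0.268 × 0.17 = 0.04556
  Supplier S4: 0.048 × 0.054 = 0.002592
  Supplier S6: 0.168 × 0.01 = 0.00168
  Supplier S5: 0.064 × 0.04 = 0.00256
  Supplier S1: 0.28 × 0.205 = 0.0574
P(off-spec) = 0.006192 + 0.04556 + 0.002592 + 0.00168 + 0.00256 + 0.0574 = 0.115984 → 0.1160.

0.1160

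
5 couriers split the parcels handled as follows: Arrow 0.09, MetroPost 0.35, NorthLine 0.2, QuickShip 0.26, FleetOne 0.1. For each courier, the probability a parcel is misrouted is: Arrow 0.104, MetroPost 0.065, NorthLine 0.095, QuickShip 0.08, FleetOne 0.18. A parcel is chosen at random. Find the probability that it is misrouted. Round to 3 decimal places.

0.090

Unnormalized posteriors (prior × likelihood):
  Arrow: 0.09 × 0.104 = 0.00936
  MetroPost: 0.35 × 0.065 = 0.02275
  NorthLine: 0.2 × 0.095 = 0.019
  QuickShip: 0.26 × 0.08 = 0.0208
  FleetOne: 0.1 × 0.18 = 0.018
P(misrouted) = 0.00936 + 0.02275 + 0.019 + 0.0208 + 0.018 = 0.08991 → 0.090.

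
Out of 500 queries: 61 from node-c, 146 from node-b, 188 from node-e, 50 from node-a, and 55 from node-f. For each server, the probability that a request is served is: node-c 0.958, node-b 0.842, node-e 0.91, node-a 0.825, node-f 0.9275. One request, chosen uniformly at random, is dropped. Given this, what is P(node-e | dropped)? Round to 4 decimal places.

0.3060

Taking complements, P(dropped | each) = node-c 0.042, node-b 0.158, node-e 0.09, node-a 0.175, node-f 0.0725.
Compute prior × likelihood for every hypothesis:
  node-c: 0.122 × 0.042 = 0.005124
  node-b: 0.292 × 0.158 = 0.046136
  node-e: 0.376 × 0.09 = 0.03384
  node-a: 0.1 × 0.175 = 0.0175
  node-f: 0.11 × 0.0725 = 0.007975
Sum = 0.110575.
P(node-e | evidence) = 0.03384 / 0.110575 ≈ 0.3060.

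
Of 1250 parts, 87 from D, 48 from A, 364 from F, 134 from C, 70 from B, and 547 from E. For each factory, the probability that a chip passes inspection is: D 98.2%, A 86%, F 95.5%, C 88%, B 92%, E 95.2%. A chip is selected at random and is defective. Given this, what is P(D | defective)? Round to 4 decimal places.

Taking complements, P(defective | each) = D 0.018, A 0.14, F 0.045, C 0.12, B 0.08, E 0.048.
By Bayes' rule, posterior ∝ prior × likelihood:
  D: 0.0696 × 0.018 = 0.0012528
  A: 0.0384 × 0.14 = 0.005376
  F: 0.2912 × 0.045 = 0.013104
  C: 0.1072 × 0.12 = 0.012864
  B: 0.056 × 0.08 = 0.00448
  E: 0.4376 × 0.048 = 0.0210048
Sum = 0.0580816.
P(D | evidence) = 0.0012528 / 0.0580816 ≈ 0.0216.

0.0216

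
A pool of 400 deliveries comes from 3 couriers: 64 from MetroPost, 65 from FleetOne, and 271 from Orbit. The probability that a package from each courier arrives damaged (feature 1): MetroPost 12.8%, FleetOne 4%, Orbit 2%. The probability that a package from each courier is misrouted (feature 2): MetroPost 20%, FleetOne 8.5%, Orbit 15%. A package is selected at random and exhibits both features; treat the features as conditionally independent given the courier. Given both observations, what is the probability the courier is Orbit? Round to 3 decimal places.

0.304

By Bayes' rule, posterior ∝ prior × likelihood:
  MetroPost: 0.16 × 0.128 × 0.2 = 0.004096
  FleetOne: 0.1625 × 0.04 × 0.085 = 0.0005525
  Orbit: 0.6775 × 0.02 × 0.15 = 0.0020325
Normalizing constant = 0.006681.
P(Orbit | evidence) = 0.0020325 / 0.006681 ≈ 0.304.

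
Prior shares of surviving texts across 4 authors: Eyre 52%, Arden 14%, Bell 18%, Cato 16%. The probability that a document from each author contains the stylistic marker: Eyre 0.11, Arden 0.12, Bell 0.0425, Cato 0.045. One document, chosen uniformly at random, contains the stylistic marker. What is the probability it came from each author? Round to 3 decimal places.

Eyre 0.644, Arden 0.189, Bell 0.086, Cato 0.081

Prior × likelihood for each hypothesis:
  Eyre: 0.52 × 0.11 = 0.0572
  Arden: 0.14 × 0.12 = 0.0168
  Bell: 0.18 × 0.0425 = 0.00765
  Cato: 0.16 × 0.045 = 0.0072
Total = 0.08885.
P(Eyre | marker) = 0.0572/0.08885 ≈ 0.644
P(Arden | marker) = 0.0168/0.08885 ≈ 0.189
P(Bell | marker) = 0.00765/0.08885 ≈ 0.086
P(Cato | marker) = 0.0072/0.08885 ≈ 0.081
(Check: 0.644+0.189+0.086+0.081 = 1.000.)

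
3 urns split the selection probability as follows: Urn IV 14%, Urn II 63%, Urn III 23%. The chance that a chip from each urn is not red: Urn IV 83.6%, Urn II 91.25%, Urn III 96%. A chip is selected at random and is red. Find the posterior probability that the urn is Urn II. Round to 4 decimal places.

0.6316

Taking complements, P(red | each) = Urn IV 0.164, Urn II 0.0875, Urn III 0.04.
Prior × likelihood for each hypothesis:
  Urn IV: 0.14 × 0.164 = 0.02296
  Urn II: 0.63 × 0.0875 = 0.055125
  Urn III: 0.23 × 0.04 = 0.0092
Sum = 0.087285.
P(Urn II | evidence) = 0.055125 / 0.087285 ≈ 0.6316.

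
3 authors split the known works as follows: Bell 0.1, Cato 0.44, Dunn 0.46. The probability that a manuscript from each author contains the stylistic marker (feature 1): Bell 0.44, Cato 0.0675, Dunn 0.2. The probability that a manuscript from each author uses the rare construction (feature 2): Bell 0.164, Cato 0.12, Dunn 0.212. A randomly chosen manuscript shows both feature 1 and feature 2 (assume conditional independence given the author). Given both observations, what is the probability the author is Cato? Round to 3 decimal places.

0.118

Compute prior × likelihood for every hypothesis:
  Bell: 0.1 × 0.44 × 0.164 = 0.007216
  Cato: 0.44 × 0.0675 × 0.12 = 0.003564
  Dunn: 0.46 × 0.2 × 0.212 = 0.019504
Total = 0.030284.
P(Cato | evidence) = 0.003564 / 0.030284 ≈ 0.118.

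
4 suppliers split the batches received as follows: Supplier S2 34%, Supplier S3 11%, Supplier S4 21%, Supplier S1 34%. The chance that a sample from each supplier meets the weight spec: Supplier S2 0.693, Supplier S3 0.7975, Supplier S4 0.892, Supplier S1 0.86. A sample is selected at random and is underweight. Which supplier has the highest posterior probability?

Taking complements, P(underweight | each) = Supplier S2 0.307, Supplier S3 0.2025, Supplier S4 0.108, Supplier S1 0.14.
Compute prior × likelihood for every hypothesis:
  Supplier S2: 0.34 × 0.307 = 0.10438
  Supplier S3: 0.11 × 0.2025 = 0.022275
  Supplier S4: 0.21 × 0.108 = 0.02268
  Supplier S1: 0.34 × 0.14 = 0.0476
Normalizing constant = 0.196935.
Largest term belongs to Supplier S2, so Supplier S2 is most probable.

Supplier S2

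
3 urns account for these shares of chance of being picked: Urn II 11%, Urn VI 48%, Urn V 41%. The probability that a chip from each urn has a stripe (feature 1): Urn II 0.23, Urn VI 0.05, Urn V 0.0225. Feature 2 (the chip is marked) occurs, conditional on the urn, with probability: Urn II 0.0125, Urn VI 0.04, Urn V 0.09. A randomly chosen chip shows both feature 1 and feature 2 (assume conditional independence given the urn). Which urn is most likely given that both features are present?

Urn VI

Unnormalized posteriors (prior × likelihood):
  Urn II: 0.11 × 0.23 × 0.0125 = 0.00031625
  Urn VI: 0.48 × 0.05 × 0.04 = 0.00096
  Urn V: 0.41 × 0.0225 × 0.09 = 0.00083025
Total = 0.0021065.
Largest term belongs to Urn VI, so Urn VI is most probable.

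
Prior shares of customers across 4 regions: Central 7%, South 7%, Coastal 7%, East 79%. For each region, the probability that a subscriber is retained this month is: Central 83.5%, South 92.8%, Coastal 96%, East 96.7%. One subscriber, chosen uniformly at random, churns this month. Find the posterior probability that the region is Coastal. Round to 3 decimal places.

Taking complements, P(churn | each) = Central 0.165, South 0.072, Coastal 0.04, East 0.033.
By Bayes' rule, posterior ∝ prior × likelihood:
  Central: 0.07 × 0.165 = 0.01155
  South: 0.07 × 0.072 = 0.00504
  Coastal: 0.07 × 0.04 = 0.0028
  East: 0.79 × 0.033 = 0.02607
Total = 0.04546.
P(Coastal | evidence) = 0.0028 / 0.04546 ≈ 0.062.

0.062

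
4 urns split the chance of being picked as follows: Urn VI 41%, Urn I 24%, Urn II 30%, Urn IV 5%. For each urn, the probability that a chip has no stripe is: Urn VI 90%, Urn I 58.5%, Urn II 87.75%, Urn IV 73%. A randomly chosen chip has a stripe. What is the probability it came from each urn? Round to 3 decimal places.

Taking complements, P(striped | each) = Urn VI 0.1, Urn I 0.415, Urn II 0.1225, Urn IV 0.27.
Prior × likelihood for each hypothesis:
  Urn VI: 0.41 × 0.1 = 0.041
  Urn I: 0.24 × 0.415 = 0.0996
  Urn II: 0.3 × 0.1225 = 0.03675
  Urn IV: 0.05 × 0.27 = 0.0135
Normalizing constant = 0.19085.
P(Urn VI | striped) = 0.041/0.19085 ≈ 0.215
P(Urn I | striped) = 0.0996/0.19085 ≈ 0.522
P(Urn II | striped) = 0.03675/0.19085 ≈ 0.193
P(Urn IV | striped) = 0.0135/0.19085 ≈ 0.071

Urn VI 0.215, Urn I 0.522, Urn II 0.193, Urn IV 0.071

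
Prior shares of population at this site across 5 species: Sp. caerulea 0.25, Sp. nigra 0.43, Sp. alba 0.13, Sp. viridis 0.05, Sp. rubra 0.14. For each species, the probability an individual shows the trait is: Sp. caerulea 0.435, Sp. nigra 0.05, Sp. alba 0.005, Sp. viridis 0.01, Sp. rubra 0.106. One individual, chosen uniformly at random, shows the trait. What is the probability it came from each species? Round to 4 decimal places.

Prior × likelihood for each hypothesis:
  Sp. caerulea: 0.25 × 0.435 = 0.10875
  Sp. nigra: 0.43 × 0.05 = 0.0215
  Sp. alba: 0.13 × 0.005 = 0.00065
  Sp. viridis: 0.05 × 0.01 = 0.0005
  Sp. rubra: 0.14 × 0.106 = 0.01484
Total = 0.14624.
P(Sp. caerulea | trait) = 0.10875/0.14624 ≈ 0.7436
P(Sp. nigra | trait) = 0.0215/0.14624 ≈ 0.1470
P(Sp. alba | trait) = 0.00065/0.14624 ≈ 0.0044
P(Sp. viridis | trait) = 0.0005/0.14624 ≈ 0.0034
P(Sp. rubra | trait) = 0.01484/0.14624 ≈ 0.1015

Sp. caerulea 0.7436, Sp. nigra 0.1470, Sp. alba 0.0044, Sp. viridis 0.0034, Sp. rubra 0.1015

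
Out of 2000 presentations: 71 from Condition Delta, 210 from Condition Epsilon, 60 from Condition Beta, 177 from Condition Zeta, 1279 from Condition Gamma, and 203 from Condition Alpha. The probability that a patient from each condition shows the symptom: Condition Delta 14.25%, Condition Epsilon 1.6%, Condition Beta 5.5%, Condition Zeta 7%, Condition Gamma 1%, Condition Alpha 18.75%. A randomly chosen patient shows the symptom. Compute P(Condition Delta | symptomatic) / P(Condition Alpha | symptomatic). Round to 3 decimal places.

Unnormalized posteriors (prior × likelihood):
  Condition Delta: 0.0355 × 0.1425 = 0.00505875
  Condition Epsilon: 0.105 × 0.016 = 0.00168
  Condition Beta: 0.03 × 0.055 = 0.00165
  Condition Zeta: 0.0885 × 0.07 = 0.006195
  Condition Gamma: 0.6395 × 0.01 = 0.006395
  Condition Alpha: 0.1015 × 0.1875 = 0.01903125
Normalizing constant = 0.04001.
The ratio is 0.00505875 / 0.01903125 (the normalizer cancels) = 0.266.

0.266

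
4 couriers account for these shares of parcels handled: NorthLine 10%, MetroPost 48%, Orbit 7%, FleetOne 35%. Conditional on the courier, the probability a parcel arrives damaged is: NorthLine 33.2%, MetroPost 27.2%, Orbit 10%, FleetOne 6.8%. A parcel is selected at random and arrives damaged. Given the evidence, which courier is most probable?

Unnormalized posteriors (prior × likelihood):
  NorthLine: 0.1 × 0.332 = 0.0332
  MetroPost: 0.48 × 0.272 = 0.13056
  Orbit: 0.07 × 0.1 = 0.007
  FleetOne: 0.35 × 0.068 = 0.0238
Normalizing constant = 0.19456.
Largest term belongs to MetroPost, so MetroPost is most probable.

MetroPost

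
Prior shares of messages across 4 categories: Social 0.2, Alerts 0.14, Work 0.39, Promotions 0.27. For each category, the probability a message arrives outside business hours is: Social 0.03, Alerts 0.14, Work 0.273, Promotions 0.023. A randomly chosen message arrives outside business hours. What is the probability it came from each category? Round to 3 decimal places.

Prior × likelihood for each hypothesis:
  Social: 0.2 × 0.03 = 0.006
  Alerts: 0.14 × 0.14 = 0.0196
  Work: 0.39 × 0.273 = 0.10647
  Promotions: 0.27 × 0.023 = 0.00621
Sum = 0.13828.
P(Social | off-hours) = 0.006/0.13828 ≈ 0.043
P(Alerts | off-hours) = 0.0196/0.13828 ≈ 0.142
P(Work | off-hours) = 0.10647/0.13828 ≈ 0.770
P(Promotions | off-hours) = 0.00621/0.13828 ≈ 0.045
(Check: 0.043+0.142+0.770+0.045 = 1.000.)

Social 0.043, Alerts 0.142, Work 0.770, Promotions 0.045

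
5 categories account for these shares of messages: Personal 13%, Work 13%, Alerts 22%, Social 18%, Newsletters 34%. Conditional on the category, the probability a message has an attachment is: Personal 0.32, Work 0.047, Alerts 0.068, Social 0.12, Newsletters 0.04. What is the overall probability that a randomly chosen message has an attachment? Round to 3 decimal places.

Prior × likelihood for each hypothesis:
  Personal: 0.13 × 0.32 = 0.0416
  Work: 0.13 × 0.047 = 0.00611
  Alerts: 0.22 × 0.068 = 0.01496
  Social: 0.18 × 0.12 = 0.0216
  Newsletters: 0.34 × 0.04 = 0.0136
P(attachment) = 0.0416 + 0.00611 + 0.01496 + 0.0216 + 0.0136 = 0.09787 → 0.098.

0.098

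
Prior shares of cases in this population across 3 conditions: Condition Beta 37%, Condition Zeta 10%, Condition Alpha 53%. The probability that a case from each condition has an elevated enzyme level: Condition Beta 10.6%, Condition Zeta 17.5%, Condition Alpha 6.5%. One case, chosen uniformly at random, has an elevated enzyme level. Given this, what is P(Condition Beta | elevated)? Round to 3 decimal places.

By Bayes' rule, posterior ∝ prior × likelihood:
  Condition Beta: 0.37 × 0.106 = 0.03922
  Condition Zeta: 0.1 × 0.175 = 0.0175
  Condition Alpha: 0.53 × 0.065 = 0.03445
Sum = 0.09117.
P(Condition Beta | evidence) = 0.03922 / 0.09117 ≈ 0.430.

0.430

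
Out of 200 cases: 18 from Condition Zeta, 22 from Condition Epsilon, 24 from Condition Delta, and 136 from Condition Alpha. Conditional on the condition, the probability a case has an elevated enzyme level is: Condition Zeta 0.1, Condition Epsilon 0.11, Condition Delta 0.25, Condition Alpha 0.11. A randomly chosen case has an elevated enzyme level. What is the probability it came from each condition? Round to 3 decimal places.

Condition Zeta 0.071, Condition Epsilon 0.096, Condition Delta 0.238, Condition Alpha 0.594

Unnormalized posteriors (prior × likelihood):
  Condition Zeta: 0.09 × 0.1 = 0.009
  Condition Epsilon: 0.11 × 0.11 = 0.0121
  Condition Delta: 0.12 × 0.25 = 0.03
  Condition Alpha: 0.68 × 0.11 = 0.0748
Sum = 0.1259.
P(Condition Zeta | elevated) = 0.009/0.1259 ≈ 0.071
P(Condition Epsilon | elevated) = 0.0121/0.1259 ≈ 0.096
P(Condition Delta | elevated) = 0.03/0.1259 ≈ 0.238
P(Condition Alpha | elevated) = 0.0748/0.1259 ≈ 0.594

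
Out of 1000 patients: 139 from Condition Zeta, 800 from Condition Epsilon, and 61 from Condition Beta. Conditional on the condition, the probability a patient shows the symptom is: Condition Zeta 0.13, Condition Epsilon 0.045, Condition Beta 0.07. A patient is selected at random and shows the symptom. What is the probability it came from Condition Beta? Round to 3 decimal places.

0.073

Compute prior × likelihood for every hypothesis:
  Condition Zeta: 0.139 × 0.13 = 0.01807
  Condition Epsilon: 0.8 × 0.045 = 0.036
  Condition Beta: 0.061 × 0.07 = 0.00427
Normalizing constant = 0.05834.
P(Condition Beta | evidence) = 0.00427 / 0.05834 ≈ 0.073.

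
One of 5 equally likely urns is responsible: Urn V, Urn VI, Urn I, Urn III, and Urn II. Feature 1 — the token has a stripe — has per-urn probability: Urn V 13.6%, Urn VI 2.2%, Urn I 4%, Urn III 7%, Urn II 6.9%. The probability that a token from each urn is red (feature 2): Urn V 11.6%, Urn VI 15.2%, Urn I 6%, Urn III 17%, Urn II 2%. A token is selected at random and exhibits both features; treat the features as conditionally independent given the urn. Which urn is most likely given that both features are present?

Since the prior is uniform, the posterior is proportional to the likelihood:
  Urn V: 0.136 × 0.116 = 0.015776
  Urn VI: 0.022 × 0.152 = 0.003344
  Urn I: 0.04 × 0.06 = 0.0024
  Urn III: 0.07 × 0.17 = 0.0119
  Urn II: 0.069 × 0.02 = 0.00138
Normalizing constant = 0.0348.
Largest term belongs to Urn V, so Urn V is most probable.

Urn V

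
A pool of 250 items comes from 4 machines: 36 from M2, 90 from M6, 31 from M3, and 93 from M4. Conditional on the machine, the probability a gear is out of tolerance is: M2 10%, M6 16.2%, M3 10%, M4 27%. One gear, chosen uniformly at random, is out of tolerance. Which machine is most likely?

M4

Unnormalized posteriors (prior × likelihood):
  M2: 0.144 × 0.1 = 0.0144
  M6: 0.36 × 0.162 = 0.05832
  M3: 0.124 × 0.1 = 0.0124
  M4: 0.372 × 0.27 = 0.10044
Normalizing constant = 0.18556.
Largest term belongs to M4, so M4 is most probable.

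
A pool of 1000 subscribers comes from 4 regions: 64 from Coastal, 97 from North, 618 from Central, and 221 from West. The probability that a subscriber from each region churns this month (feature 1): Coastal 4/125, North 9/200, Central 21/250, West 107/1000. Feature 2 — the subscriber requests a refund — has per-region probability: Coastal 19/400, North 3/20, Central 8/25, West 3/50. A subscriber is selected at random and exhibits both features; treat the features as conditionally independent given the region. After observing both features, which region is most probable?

Central

Prior × likelihood for each hypothesis:
  Coastal: 0.064 × 0.032 × 0.0475 = 0.00009728
  North: 0.097 × 0.045 × 0.15 = 0.00065475
  Central: 0.618 × 0.084 × 0.32 = 0.01661184
  West: 0.221 × 0.107 × 0.06 = 0.00141882
Total = 0.01878269.
Largest term belongs to Central, so Central is most probable.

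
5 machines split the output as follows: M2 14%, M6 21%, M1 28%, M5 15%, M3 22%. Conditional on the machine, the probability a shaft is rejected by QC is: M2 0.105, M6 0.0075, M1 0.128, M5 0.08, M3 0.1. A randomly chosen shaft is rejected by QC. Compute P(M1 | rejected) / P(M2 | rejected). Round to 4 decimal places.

By Bayes' rule, posterior ∝ prior × likelihood:
  M2: 0.14 × 0.105 = 0.0147
  M6: 0.21 × 0.0075 = 0.001575
  M1: 0.28 × 0.128 = 0.03584
  M5: 0.15 × 0.08 = 0.012
  M3: 0.22 × 0.1 = 0.022
Total = 0.086115.
The ratio is 0.03584 / 0.0147 (the normalizer cancels) = 2.4381.

2.4381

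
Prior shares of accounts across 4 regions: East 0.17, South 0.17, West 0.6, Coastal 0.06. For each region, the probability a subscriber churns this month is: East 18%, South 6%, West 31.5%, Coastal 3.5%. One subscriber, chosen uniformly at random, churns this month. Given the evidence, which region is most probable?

West

Compute prior × likelihood for every hypothesis:
  East: 0.17 × 0.18 = 0.0306
  South: 0.17 × 0.06 = 0.0102
  West: 0.6 × 0.315 = 0.189
  Coastal: 0.06 × 0.035 = 0.0021
Total = 0.2319.
Largest term belongs to West, so West is most probable.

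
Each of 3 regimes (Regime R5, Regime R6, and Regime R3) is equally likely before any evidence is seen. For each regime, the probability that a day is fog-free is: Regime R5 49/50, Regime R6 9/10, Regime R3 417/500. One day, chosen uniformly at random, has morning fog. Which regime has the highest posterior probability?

Taking complements, P(fog | each) = Regime R5 0.02, Regime R6 0.1, Regime R3 0.166.
With a uniform prior (1/3 each), posterior ∝ likelihood:
  Regime R5: 0.02
  Regime R6: 0.1
  Regime R3: 0.166
Sum = 0.286.
Largest term belongs to Regime R3, so Regime R3 is most probable.

Regime R3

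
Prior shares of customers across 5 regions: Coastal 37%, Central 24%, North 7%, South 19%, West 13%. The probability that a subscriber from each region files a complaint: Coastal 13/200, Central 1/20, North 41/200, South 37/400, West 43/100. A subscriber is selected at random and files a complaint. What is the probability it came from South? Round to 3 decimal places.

0.142

Unnormalized posteriors (prior × likelihood):
  Coastal: 0.37 × 0.065 = 0.02405
  Central: 0.24 × 0.05 = 0.012
  North: 0.07 × 0.205 = 0.01435
  South: 0.19 × 0.0925 = 0.017575
  West: 0.13 × 0.43 = 0.0559
Total = 0.123875.
P(South | evidence) = 0.017575 / 0.123875 ≈ 0.142.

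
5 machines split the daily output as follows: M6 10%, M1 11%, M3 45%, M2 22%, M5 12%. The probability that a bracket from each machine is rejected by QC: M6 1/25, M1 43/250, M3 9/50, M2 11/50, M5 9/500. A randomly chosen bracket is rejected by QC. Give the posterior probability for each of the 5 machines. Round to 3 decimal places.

M6 0.026, M1 0.122, M3 0.524, M2 0.313, M5 0.014

Prior × likelihood for each hypothesis:
  M6: 0.1 × 0.04 = 0.004
  M1: 0.11 × 0.172 = 0.01892
  M3: 0.45 × 0.18 = 0.081
  M2: 0.22 × 0.22 = 0.0484
  M5: 0.12 × 0.018 = 0.00216
Sum = 0.15448.
P(M6 | rejected) = 0.004/0.15448 ≈ 0.026
P(M1 | rejected) = 0.01892/0.15448 ≈ 0.122
P(M3 | rejected) = 0.081/0.15448 ≈ 0.524
P(M2 | rejected) = 0.0484/0.15448 ≈ 0.313
P(M5 | rejected) = 0.00216/0.15448 ≈ 0.014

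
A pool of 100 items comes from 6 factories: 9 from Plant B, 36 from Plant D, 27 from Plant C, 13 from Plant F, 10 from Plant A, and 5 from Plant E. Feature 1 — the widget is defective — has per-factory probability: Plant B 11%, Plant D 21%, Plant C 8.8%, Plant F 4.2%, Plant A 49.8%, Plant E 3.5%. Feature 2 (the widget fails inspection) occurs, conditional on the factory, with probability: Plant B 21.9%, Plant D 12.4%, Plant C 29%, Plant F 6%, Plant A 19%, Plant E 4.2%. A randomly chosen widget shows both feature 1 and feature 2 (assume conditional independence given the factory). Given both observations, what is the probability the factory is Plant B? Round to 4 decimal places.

0.0766

Prior × likelihood for each hypothesis:
  Plant B: 0.09 × 0.11 × 0.219 = 0.0021681
  Plant D: 0.36 × 0.21 × 0.124 = 0.0093744
  Plant C: 0.27 × 0.088 × 0.29 = 0.0068904
  Plant F: 0.13 × 0.042 × 0.06 = 0.0003276
  Plant A: 0.1 × 0.498 × 0.19 = 0.009462
  Plant E: 0.05 × 0.035 × 0.042 = 0.0000735
Total = 0.028296.
P(Plant B | evidence) = 0.0021681 / 0.028296 ≈ 0.0766.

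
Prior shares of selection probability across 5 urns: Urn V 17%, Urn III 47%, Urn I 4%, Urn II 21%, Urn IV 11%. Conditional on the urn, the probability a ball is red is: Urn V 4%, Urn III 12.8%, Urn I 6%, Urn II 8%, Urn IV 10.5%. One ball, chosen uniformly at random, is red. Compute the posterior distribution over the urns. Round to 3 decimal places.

Urn V 0.070, Urn III 0.616, Urn I 0.025, Urn II 0.172, Urn IV 0.118

Prior × likelihood for each hypothesis:
  Urn V: 0.17 × 0.04 = 0.0068
  Urn III: 0.47 × 0.128 = 0.06016
  Urn I: 0.04 × 0.06 = 0.0024
  Urn II: 0.21 × 0.08 = 0.0168
  Urn IV: 0.11 × 0.105 = 0.01155
Total = 0.09771.
P(Urn V | red) = 0.0068/0.09771 ≈ 0.070
P(Urn III | red) = 0.06016/0.09771 ≈ 0.616
P(Urn I | red) = 0.0024/0.09771 ≈ 0.025
P(Urn II | red) = 0.0168/0.09771 ≈ 0.172
P(Urn IV | red) = 0.01155/0.09771 ≈ 0.118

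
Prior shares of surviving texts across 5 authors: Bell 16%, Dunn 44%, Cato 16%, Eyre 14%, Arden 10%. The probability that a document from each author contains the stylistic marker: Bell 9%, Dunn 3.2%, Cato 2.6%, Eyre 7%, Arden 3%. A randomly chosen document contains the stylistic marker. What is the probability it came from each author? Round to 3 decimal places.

By Bayes' rule, posterior ∝ prior × likelihood:
  Bell: 0.16 × 0.09 = 0.0144
  Dunn: 0.44 × 0.032 = 0.01408
  Cato: 0.16 × 0.026 = 0.00416
  Eyre: 0.14 × 0.07 = 0.0098
  Arden: 0.1 × 0.03 = 0.003
Normalizing constant = 0.04544.
P(Bell | marker) = 0.0144/0.04544 ≈ 0.317
P(Dunn | marker) = 0.01408/0.04544 ≈ 0.310
P(Cato | marker) = 0.00416/0.04544 ≈ 0.092
P(Eyre | marker) = 0.0098/0.04544 ≈ 0.216
P(Arden | marker) = 0.003/0.04544 ≈ 0.066

Bell 0.317, Dunn 0.310, Cato 0.092, Eyre 0.216, Arden 0.066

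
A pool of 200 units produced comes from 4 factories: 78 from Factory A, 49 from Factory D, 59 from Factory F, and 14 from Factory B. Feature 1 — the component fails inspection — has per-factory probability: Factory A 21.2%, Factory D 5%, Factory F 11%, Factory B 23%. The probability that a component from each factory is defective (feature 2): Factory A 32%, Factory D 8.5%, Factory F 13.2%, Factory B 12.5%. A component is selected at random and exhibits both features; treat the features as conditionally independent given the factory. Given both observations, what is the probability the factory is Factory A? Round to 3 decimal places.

Compute prior × likelihood for every hypothesis:
  Factory A: 0.39 × 0.212 × 0.32 = 0.0264576
  Factory D: 0.245 × 0.05 × 0.085 = 0.00104125
  Factory F: 0.295 × 0.11 × 0.132 = 0.0042834
  Factory B: 0.07 × 0.23 × 0.125 = 0.0020125
Normalizing constant = 0.03379475.
P(Factory A | evidence) = 0.0264576 / 0.03379475 ≈ 0.783.

0.783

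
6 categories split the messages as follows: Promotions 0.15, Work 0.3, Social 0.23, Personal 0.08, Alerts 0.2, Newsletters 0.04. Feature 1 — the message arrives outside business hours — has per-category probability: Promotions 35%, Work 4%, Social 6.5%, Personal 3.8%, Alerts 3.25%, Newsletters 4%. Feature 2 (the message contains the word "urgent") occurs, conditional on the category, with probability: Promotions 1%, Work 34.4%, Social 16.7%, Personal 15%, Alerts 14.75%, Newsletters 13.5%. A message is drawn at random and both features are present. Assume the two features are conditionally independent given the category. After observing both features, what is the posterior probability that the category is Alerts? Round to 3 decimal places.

0.109

Prior × likelihood for each hypothesis:
  Promotions: 0.15 × 0.35 × 0.01 = 0.000525
  Work: 0.3 × 0.04 × 0.344 = 0.004128
  Social: 0.23 × 0.065 × 0.167 = 0.00249665
  Personal: 0.08 × 0.038 × 0.15 = 0.000456
  Alerts: 0.2 × 0.0325 × 0.1475 = 0.00095875
  Newsletters: 0.04 × 0.04 × 0.135 = 0.000216
Normalizing constant = 0.0087804.
P(Alerts | evidence) = 0.00095875 / 0.0087804 ≈ 0.109.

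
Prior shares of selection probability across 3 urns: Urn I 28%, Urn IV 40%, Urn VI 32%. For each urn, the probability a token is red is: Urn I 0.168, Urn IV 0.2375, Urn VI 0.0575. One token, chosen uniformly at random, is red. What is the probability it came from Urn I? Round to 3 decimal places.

Prior × likelihood for each hypothesis:
  Urn I: 0.28 × 0.168 = 0.04704
  Urn IV: 0.4 × 0.2375 = 0.095
  Urn VI: 0.32 × 0.0575 = 0.0184
Total = 0.16044.
P(Urn I | evidence) = 0.04704 / 0.16044 ≈ 0.293.

0.293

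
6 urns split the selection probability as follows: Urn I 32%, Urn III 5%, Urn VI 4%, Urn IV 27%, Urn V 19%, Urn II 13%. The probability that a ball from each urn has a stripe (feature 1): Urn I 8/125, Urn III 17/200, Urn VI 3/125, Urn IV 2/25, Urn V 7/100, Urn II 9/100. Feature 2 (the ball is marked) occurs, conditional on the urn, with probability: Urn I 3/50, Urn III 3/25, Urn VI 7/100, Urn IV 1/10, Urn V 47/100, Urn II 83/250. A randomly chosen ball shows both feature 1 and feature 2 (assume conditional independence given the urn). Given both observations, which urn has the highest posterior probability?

Prior × likelihood for each hypothesis:
  Urn I: 0.32 × 0.064 × 0.06 = 0.0012288
  Urn III: 0.05 × 0.085 × 0.12 = 0.00051
  Urn VI: 0.04 × 0.024 × 0.07 = 0.0000672
  Urn IV: 0.27 × 0.08 × 0.1 = 0.00216
  Urn V: 0.19 × 0.07 × 0.47 = 0.006251
  Urn II: 0.13 × 0.09 × 0.332 = 0.0038844
Normalizing constant = 0.0141014.
Largest term belongs to Urn V, so Urn V is most probable.

Urn V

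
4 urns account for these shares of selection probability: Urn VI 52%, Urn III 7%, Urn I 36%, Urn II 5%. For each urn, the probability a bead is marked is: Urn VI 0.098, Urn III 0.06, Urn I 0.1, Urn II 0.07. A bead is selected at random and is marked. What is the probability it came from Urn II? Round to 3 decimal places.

By Bayes' rule, posterior ∝ prior × likelihood:
  Urn VI: 0.52 × 0.098 = 0.05096
  Urn III: 0.07 × 0.06 = 0.0042
  Urn I: 0.36 × 0.1 = 0.036
  Urn II: 0.05 × 0.07 = 0.0035
Total = 0.09466.
P(Urn II | evidence) = 0.0035 / 0.09466 ≈ 0.037.

0.037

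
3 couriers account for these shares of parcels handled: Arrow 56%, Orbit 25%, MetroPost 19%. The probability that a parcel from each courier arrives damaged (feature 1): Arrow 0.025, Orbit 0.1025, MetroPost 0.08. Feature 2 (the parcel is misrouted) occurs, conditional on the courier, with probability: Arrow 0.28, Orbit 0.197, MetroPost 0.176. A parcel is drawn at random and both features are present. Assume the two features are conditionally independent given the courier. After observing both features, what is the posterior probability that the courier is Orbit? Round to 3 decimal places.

0.434

Prior × likelihood for each hypothesis:
  Arrow: 0.56 × 0.025 × 0.28 = 0.00392
  Orbit: 0.25 × 0.1025 × 0.197 = 0.005048125
  MetroPost: 0.19 × 0.08 × 0.176 = 0.0026752
Total = 0.011643325.
P(Orbit | evidence) = 0.005048125 / 0.011643325 ≈ 0.434.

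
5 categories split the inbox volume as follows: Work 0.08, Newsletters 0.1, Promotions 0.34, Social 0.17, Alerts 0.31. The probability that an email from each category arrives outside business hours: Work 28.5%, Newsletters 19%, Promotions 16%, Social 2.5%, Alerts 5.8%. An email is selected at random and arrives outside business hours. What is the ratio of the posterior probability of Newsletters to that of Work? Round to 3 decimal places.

Unnormalized posteriors (prior × likelihood):
  Work: 0.08 × 0.285 = 0.0228
  Newsletters: 0.1 × 0.19 = 0.019
  Promotions: 0.34 × 0.16 = 0.0544
  Social: 0.17 × 0.025 = 0.00425
  Alerts: 0.31 × 0.058 = 0.01798
Total = 0.11843.
The ratio is 0.019 / 0.0228 (the normalizer cancels) = 0.833.

0.833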